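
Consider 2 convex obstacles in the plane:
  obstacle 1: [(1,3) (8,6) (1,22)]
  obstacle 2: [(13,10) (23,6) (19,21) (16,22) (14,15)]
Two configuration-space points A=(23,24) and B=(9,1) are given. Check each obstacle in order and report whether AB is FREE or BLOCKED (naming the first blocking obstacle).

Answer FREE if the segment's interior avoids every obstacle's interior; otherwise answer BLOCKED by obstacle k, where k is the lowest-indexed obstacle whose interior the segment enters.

BLOCKED by obstacle 2

Obstacle 1 [(1,3) (8,6) (1,22)]:
  edge (1,3)–(8,6): clear
  edge (8,6)–(1,22): clear
  edge (1,22)–(1,3): clear
  midpoint (16,25/2) outside
  → clear
Obstacle 2 [(13,10) (23,6) (19,21) (16,22) (14,15)]:
  edge (13,10)–(23,6): crosses AB
  edge (23,6)–(19,21): crosses AB
  edge (19,21)–(16,22): clear
  edge (16,22)–(14,15): clear
  edge (14,15)–(13,10): clear
  → BLOCKED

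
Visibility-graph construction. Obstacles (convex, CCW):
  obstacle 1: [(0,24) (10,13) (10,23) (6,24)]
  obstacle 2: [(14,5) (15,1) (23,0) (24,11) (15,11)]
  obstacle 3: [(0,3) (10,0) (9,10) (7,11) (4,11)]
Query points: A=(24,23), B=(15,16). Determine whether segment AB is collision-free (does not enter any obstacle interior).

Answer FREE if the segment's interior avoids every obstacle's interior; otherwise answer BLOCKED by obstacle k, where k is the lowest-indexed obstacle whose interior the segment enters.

FREE

Obstacle 1 [(0,24) (10,13) (10,23) (6,24)]:
  edge (0,24)–(10,13): clear
  edge (10,13)–(10,23): clear
  edge (10,23)–(6,24): clear
  edge (6,24)–(0,24): clear
  midpoint (39/2,39/2) outside
  → clear
Obstacle 2 [(14,5) (15,1) (23,0) (24,11) (15,11)]:
  edge (14,5)–(15,1): clear
  edge (15,1)–(23,0): clear
  edge (23,0)–(24,11): clear
  edge (24,11)–(15,11): clear
  edge (15,11)–(14,5): clear
  midpoint (39/2,39/2) outside
  → clear
Obstacle 3 [(0,3) (10,0) (9,10) (7,11) (4,11)]:
  edge (0,3)–(10,0): clear
  edge (10,0)–(9,10): clear
  edge (9,10)–(7,11): clear
  edge (7,11)–(4,11): clear
  edge (4,11)–(0,3): clear
  midpoint (39/2,39/2) outside
  → clear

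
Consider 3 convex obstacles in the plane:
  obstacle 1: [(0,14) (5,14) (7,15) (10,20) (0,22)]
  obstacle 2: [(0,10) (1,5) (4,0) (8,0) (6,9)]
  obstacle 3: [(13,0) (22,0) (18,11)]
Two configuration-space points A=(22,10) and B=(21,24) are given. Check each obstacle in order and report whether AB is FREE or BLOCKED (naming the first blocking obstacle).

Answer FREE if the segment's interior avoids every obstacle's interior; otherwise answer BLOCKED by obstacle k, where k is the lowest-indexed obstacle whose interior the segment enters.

Obstacle 1 [(0,14) (5,14) (7,15) (10,20) (0,22)]:
  edge (0,14)–(5,14): clear
  edge (5,14)–(7,15): clear
  edge (7,15)–(10,20): clear
  edge (10,20)–(0,22): clear
  edge (0,22)–(0,14): clear
  midpoint (43/2,17) outside
  → clear
Obstacle 2 [(0,10) (1,5) (4,0) (8,0) (6,9)]:
  edge (0,10)–(1,5): clear
  edge (1,5)–(4,0): clear
  edge (4,0)–(8,0): clear
  edge (8,0)–(6,9): clear
  edge (6,9)–(0,10): clear
  midpoint (43/2,17) outside
  → clear
Obstacle 3 [(13,0) (22,0) (18,11)]:
  edge (13,0)–(22,0): clear
  edge (22,0)–(18,11): clear
  edge (18,11)–(13,0): clear
  midpoint (43/2,17) outside
  → clear

FREE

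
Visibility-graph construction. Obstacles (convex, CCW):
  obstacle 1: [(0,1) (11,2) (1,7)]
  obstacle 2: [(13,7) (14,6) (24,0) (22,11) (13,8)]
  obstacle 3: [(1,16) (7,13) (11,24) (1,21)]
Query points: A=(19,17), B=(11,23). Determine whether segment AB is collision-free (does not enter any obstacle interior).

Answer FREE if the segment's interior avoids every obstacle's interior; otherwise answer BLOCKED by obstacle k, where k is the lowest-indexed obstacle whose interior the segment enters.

Obstacle 1 [(0,1) (11,2) (1,7)]:
  edge (0,1)–(11,2): clear
  edge (11,2)–(1,7): clear
  edge (1,7)–(0,1): clear
  midpoint (15,20) outside
  → clear
Obstacle 2 [(13,7) (14,6) (24,0) (22,11) (13,8)]:
  edge (13,7)–(14,6): clear
  edge (14,6)–(24,0): clear
  edge (24,0)–(22,11): clear
  edge (22,11)–(13,8): clear
  edge (13,8)–(13,7): clear
  midpoint (15,20) outside
  → clear
Obstacle 3 [(1,16) (7,13) (11,24) (1,21)]:
  edge (1,16)–(7,13): clear
  edge (7,13)–(11,24): clear
  edge (11,24)–(1,21): clear
  edge (1,21)–(1,16): clear
  midpoint (15,20) outside
  → clear

FREE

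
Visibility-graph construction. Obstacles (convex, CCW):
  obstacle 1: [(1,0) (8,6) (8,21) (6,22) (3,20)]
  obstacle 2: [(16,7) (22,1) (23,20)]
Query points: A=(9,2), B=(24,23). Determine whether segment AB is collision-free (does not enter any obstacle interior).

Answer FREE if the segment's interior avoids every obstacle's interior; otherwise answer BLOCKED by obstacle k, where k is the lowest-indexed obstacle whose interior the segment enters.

Obstacle 1 [(1,0) (8,6) (8,21) (6,22) (3,20)]:
  edge (1,0)–(8,6): clear
  edge (8,6)–(8,21): clear
  edge (8,21)–(6,22): clear
  edge (6,22)–(3,20): clear
  edge (3,20)–(1,0): clear
  midpoint (33/2,25/2) outside
  → clear
Obstacle 2 [(16,7) (22,1) (23,20)]:
  edge (16,7)–(22,1): clear
  edge (22,1)–(23,20): clear
  edge (23,20)–(16,7): clear
  midpoint (33/2,25/2) outside
  → clear

FREE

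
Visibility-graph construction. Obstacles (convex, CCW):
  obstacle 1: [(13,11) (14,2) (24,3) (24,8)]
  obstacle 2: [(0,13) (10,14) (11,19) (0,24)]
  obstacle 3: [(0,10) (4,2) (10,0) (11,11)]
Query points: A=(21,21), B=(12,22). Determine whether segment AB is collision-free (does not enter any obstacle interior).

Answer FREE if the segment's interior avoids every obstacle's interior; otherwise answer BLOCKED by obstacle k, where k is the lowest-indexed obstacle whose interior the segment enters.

FREE

Obstacle 1 [(13,11) (14,2) (24,3) (24,8)]:
  edge (13,11)–(14,2): clear
  edge (14,2)–(24,3): clear
  edge (24,3)–(24,8): clear
  edge (24,8)–(13,11): clear
  midpoint (33/2,43/2) outside
  → clear
Obstacle 2 [(0,13) (10,14) (11,19) (0,24)]:
  edge (0,13)–(10,14): clear
  edge (10,14)–(11,19): clear
  edge (11,19)–(0,24): clear
  edge (0,24)–(0,13): clear
  midpoint (33/2,43/2) outside
  → clear
Obstacle 3 [(0,10) (4,2) (10,0) (11,11)]:
  edge (0,10)–(4,2): clear
  edge (4,2)–(10,0): clear
  edge (10,0)–(11,11): clear
  edge (11,11)–(0,10): clear
  midpoint (33/2,43/2) outside
  → clear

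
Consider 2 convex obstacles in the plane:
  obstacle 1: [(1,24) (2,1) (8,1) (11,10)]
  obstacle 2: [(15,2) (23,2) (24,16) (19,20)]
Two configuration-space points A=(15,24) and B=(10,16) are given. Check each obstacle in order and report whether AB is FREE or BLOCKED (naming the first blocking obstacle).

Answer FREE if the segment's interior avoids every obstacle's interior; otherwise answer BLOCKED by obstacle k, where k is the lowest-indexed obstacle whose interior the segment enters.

FREE

Obstacle 1 [(1,24) (2,1) (8,1) (11,10)]:
  edge (1,24)–(2,1): clear
  edge (2,1)–(8,1): clear
  edge (8,1)–(11,10): clear
  edge (11,10)–(1,24): clear
  midpoint (25/2,20) outside
  → clear
Obstacle 2 [(15,2) (23,2) (24,16) (19,20)]:
  edge (15,2)–(23,2): clear
  edge (23,2)–(24,16): clear
  edge (24,16)–(19,20): clear
  edge (19,20)–(15,2): clear
  midpoint (25/2,20) outside
  → clear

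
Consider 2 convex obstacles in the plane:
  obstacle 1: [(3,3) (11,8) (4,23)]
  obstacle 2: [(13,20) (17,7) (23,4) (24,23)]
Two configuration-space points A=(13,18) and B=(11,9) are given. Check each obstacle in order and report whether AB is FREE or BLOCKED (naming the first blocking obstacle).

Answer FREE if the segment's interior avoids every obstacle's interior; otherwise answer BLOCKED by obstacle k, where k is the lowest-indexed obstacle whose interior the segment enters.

FREE

Obstacle 1 [(3,3) (11,8) (4,23)]:
  edge (3,3)–(11,8): clear
  edge (11,8)–(4,23): clear
  edge (4,23)–(3,3): clear
  midpoint (12,27/2) outside
  → clear
Obstacle 2 [(13,20) (17,7) (23,4) (24,23)]:
  edge (13,20)–(17,7): clear
  edge (17,7)–(23,4): clear
  edge (23,4)–(24,23): clear
  edge (24,23)–(13,20): clear
  midpoint (12,27/2) outside
  → clear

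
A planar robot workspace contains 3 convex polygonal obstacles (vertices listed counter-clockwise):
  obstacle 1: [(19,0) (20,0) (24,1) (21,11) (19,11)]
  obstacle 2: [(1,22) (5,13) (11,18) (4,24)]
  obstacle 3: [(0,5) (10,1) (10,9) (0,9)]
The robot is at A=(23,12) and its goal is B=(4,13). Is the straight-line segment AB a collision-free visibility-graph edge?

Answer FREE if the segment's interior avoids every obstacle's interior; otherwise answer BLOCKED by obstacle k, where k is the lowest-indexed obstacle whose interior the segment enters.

FREE

Obstacle 1 [(19,0) (20,0) (24,1) (21,11) (19,11)]:
  edge (19,0)–(20,0): clear
  edge (20,0)–(24,1): clear
  edge (24,1)–(21,11): clear
  edge (21,11)–(19,11): clear
  edge (19,11)–(19,0): clear
  midpoint (27/2,25/2) outside
  → clear
Obstacle 2 [(1,22) (5,13) (11,18) (4,24)]:
  edge (1,22)–(5,13): clear
  edge (5,13)–(11,18): clear
  edge (11,18)–(4,24): clear
  edge (4,24)–(1,22): clear
  midpoint (27/2,25/2) outside
  → clear
Obstacle 3 [(0,5) (10,1) (10,9) (0,9)]:
  edge (0,5)–(10,1): clear
  edge (10,1)–(10,9): clear
  edge (10,9)–(0,9): clear
  edge (0,9)–(0,5): clear
  midpoint (27/2,25/2) outside
  → clear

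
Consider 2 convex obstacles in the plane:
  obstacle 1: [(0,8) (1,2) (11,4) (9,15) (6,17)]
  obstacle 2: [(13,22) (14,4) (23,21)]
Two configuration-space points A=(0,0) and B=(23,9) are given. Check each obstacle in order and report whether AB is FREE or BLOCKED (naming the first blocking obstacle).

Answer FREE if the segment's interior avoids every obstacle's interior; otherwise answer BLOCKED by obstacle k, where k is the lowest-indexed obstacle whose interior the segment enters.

Obstacle 1 [(0,8) (1,2) (11,4) (9,15) (6,17)]:
  edge (0,8)–(1,2): clear
  edge (1,2)–(11,4): crosses AB
  edge (11,4)–(9,15): crosses AB
  edge (9,15)–(6,17): clear
  edge (6,17)–(0,8): clear
  → BLOCKED
Obstacle 2 [(13,22) (14,4) (23,21)]:
  edge (13,22)–(14,4): crosses AB
  edge (14,4)–(23,21): crosses AB
  edge (23,21)–(13,22): clear
  → BLOCKED

BLOCKED by obstacle 1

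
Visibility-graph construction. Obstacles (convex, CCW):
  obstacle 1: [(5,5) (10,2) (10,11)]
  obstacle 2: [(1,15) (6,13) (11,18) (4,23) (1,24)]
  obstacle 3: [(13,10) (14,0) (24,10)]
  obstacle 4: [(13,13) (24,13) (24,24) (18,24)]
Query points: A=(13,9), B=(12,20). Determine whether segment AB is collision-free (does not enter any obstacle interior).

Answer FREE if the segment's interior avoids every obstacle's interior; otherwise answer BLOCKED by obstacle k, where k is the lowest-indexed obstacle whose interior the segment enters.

Obstacle 1 [(5,5) (10,2) (10,11)]:
  edge (5,5)–(10,2): clear
  edge (10,2)–(10,11): clear
  edge (10,11)–(5,5): clear
  midpoint (25/2,29/2) outside
  → clear
Obstacle 2 [(1,15) (6,13) (11,18) (4,23) (1,24)]:
  edge (1,15)–(6,13): clear
  edge (6,13)–(11,18): clear
  edge (11,18)–(4,23): clear
  edge (4,23)–(1,24): clear
  edge (1,24)–(1,15): clear
  midpoint (25/2,29/2) outside
  → clear
Obstacle 3 [(13,10) (14,0) (24,10)]:
  edge (13,10)–(14,0): clear
  edge (14,0)–(24,10): clear
  edge (24,10)–(13,10): clear
  midpoint (25/2,29/2) outside
  → clear
Obstacle 4 [(13,13) (24,13) (24,24) (18,24)]:
  edge (13,13)–(24,13): clear
  edge (24,13)–(24,24): clear
  edge (24,24)–(18,24): clear
  edge (18,24)–(13,13): clear
  midpoint (25/2,29/2) outside
  → clear

FREE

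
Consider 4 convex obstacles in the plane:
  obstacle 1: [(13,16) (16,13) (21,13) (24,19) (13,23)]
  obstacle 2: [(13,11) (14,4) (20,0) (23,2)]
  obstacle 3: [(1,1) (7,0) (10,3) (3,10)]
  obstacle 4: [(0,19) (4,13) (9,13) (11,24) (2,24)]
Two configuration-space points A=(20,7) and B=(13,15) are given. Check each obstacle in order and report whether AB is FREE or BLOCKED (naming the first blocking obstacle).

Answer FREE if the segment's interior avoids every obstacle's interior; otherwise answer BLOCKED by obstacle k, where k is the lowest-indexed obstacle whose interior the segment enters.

Obstacle 1 [(13,16) (16,13) (21,13) (24,19) (13,23)]:
  edge (13,16)–(16,13): clear
  edge (16,13)–(21,13): clear
  edge (21,13)–(24,19): clear
  edge (24,19)–(13,23): clear
  edge (13,23)–(13,16): clear
  midpoint (33/2,11) outside
  → clear
Obstacle 2 [(13,11) (14,4) (20,0) (23,2)]:
  edge (13,11)–(14,4): clear
  edge (14,4)–(20,0): clear
  edge (20,0)–(23,2): clear
  edge (23,2)–(13,11): clear
  midpoint (33/2,11) outside
  → clear
Obstacle 3 [(1,1) (7,0) (10,3) (3,10)]:
  edge (1,1)–(7,0): clear
  edge (7,0)–(10,3): clear
  edge (10,3)–(3,10): clear
  edge (3,10)–(1,1): clear
  midpoint (33/2,11) outside
  → clear
Obstacle 4 [(0,19) (4,13) (9,13) (11,24) (2,24)]:
  edge (0,19)–(4,13): clear
  edge (4,13)–(9,13): clear
  edge (9,13)–(11,24): clear
  edge (11,24)–(2,24): clear
  edge (2,24)–(0,19): clear
  midpoint (33/2,11) outside
  → clear

FREE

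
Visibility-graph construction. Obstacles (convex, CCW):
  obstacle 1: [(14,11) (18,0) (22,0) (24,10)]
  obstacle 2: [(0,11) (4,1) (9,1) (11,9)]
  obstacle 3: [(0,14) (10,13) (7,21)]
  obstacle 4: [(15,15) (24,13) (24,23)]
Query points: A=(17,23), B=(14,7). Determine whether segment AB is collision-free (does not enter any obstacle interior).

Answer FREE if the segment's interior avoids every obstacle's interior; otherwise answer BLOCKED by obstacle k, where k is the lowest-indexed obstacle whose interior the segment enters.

Obstacle 1 [(14,11) (18,0) (22,0) (24,10)]:
  edge (14,11)–(18,0): crosses AB
  edge (18,0)–(22,0): clear
  edge (22,0)–(24,10): clear
  edge (24,10)–(14,11): crosses AB
  → BLOCKED
Obstacle 2 [(0,11) (4,1) (9,1) (11,9)]:
  edge (0,11)–(4,1): clear
  edge (4,1)–(9,1): clear
  edge (9,1)–(11,9): clear
  edge (11,9)–(0,11): clear
  midpoint (31/2,15) outside
  → clear
Obstacle 3 [(0,14) (10,13) (7,21)]:
  edge (0,14)–(10,13): clear
  edge (10,13)–(7,21): clear
  edge (7,21)–(0,14): clear
  midpoint (31/2,15) outside
  → clear
Obstacle 4 [(15,15) (24,13) (24,23)]:
  edge (15,15)–(24,13): crosses AB
  edge (24,13)–(24,23): clear
  edge (24,23)–(15,15): crosses AB
  → BLOCKED

BLOCKED by obstacle 1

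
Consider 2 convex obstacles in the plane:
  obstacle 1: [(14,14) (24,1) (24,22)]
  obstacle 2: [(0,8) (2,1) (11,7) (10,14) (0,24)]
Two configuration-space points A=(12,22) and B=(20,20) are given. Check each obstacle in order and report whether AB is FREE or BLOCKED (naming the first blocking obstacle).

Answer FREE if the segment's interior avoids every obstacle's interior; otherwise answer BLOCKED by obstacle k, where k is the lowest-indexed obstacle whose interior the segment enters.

Obstacle 1 [(14,14) (24,1) (24,22)]:
  edge (14,14)–(24,1): clear
  edge (24,1)–(24,22): clear
  edge (24,22)–(14,14): clear
  midpoint (16,21) outside
  → clear
Obstacle 2 [(0,8) (2,1) (11,7) (10,14) (0,24)]:
  edge (0,8)–(2,1): clear
  edge (2,1)–(11,7): clear
  edge (11,7)–(10,14): clear
  edge (10,14)–(0,24): clear
  edge (0,24)–(0,8): clear
  midpoint (16,21) outside
  → clear

FREE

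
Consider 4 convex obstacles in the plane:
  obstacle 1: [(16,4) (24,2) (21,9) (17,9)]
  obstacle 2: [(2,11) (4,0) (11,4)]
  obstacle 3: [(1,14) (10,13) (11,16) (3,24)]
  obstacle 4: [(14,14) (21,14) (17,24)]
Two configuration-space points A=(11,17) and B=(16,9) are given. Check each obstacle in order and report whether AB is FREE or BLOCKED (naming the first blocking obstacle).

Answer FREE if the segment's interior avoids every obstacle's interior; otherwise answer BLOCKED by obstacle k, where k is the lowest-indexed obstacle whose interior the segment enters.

FREE

Obstacle 1 [(16,4) (24,2) (21,9) (17,9)]:
  edge (16,4)–(24,2): clear
  edge (24,2)–(21,9): clear
  edge (21,9)–(17,9): clear
  edge (17,9)–(16,4): clear
  midpoint (27/2,13) outside
  → clear
Obstacle 2 [(2,11) (4,0) (11,4)]:
  edge (2,11)–(4,0): clear
  edge (4,0)–(11,4): clear
  edge (11,4)–(2,11): clear
  midpoint (27/2,13) outside
  → clear
Obstacle 3 [(1,14) (10,13) (11,16) (3,24)]:
  edge (1,14)–(10,13): clear
  edge (10,13)–(11,16): clear
  edge (11,16)–(3,24): clear
  edge (3,24)–(1,14): clear
  midpoint (27/2,13) outside
  → clear
Obstacle 4 [(14,14) (21,14) (17,24)]:
  edge (14,14)–(21,14): clear
  edge (21,14)–(17,24): clear
  edge (17,24)–(14,14): clear
  midpoint (27/2,13) outside
  → clear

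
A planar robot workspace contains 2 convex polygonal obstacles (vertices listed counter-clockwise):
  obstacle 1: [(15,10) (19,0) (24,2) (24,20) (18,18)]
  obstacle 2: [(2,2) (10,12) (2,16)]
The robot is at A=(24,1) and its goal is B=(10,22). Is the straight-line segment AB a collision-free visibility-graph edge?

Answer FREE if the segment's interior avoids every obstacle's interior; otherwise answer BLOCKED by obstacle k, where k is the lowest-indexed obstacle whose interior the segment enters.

BLOCKED by obstacle 1

Obstacle 1 [(15,10) (19,0) (24,2) (24,20) (18,18)]:
  edge (15,10)–(19,0): clear
  edge (19,0)–(24,2): crosses AB
  edge (24,2)–(24,20): clear
  edge (24,20)–(18,18): clear
  edge (18,18)–(15,10): crosses AB
  → BLOCKED
Obstacle 2 [(2,2) (10,12) (2,16)]:
  edge (2,2)–(10,12): clear
  edge (10,12)–(2,16): clear
  edge (2,16)–(2,2): clear
  midpoint (17,23/2) outside
  → clear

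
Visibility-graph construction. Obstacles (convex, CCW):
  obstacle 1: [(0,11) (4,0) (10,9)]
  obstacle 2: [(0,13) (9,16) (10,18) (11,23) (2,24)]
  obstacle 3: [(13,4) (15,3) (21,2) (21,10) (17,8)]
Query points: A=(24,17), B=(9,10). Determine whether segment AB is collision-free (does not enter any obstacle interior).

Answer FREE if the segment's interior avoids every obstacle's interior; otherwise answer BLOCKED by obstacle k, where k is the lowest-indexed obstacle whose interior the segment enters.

FREE

Obstacle 1 [(0,11) (4,0) (10,9)]:
  edge (0,11)–(4,0): clear
  edge (4,0)–(10,9): clear
  edge (10,9)–(0,11): clear
  midpoint (33/2,27/2) outside
  → clear
Obstacle 2 [(0,13) (9,16) (10,18) (11,23) (2,24)]:
  edge (0,13)–(9,16): clear
  edge (9,16)–(10,18): clear
  edge (10,18)–(11,23): clear
  edge (11,23)–(2,24): clear
  edge (2,24)–(0,13): clear
  midpoint (33/2,27/2) outside
  → clear
Obstacle 3 [(13,4) (15,3) (21,2) (21,10) (17,8)]:
  edge (13,4)–(15,3): clear
  edge (15,3)–(21,2): clear
  edge (21,2)–(21,10): clear
  edge (21,10)–(17,8): clear
  edge (17,8)–(13,4): clear
  midpoint (33/2,27/2) outside
  → clear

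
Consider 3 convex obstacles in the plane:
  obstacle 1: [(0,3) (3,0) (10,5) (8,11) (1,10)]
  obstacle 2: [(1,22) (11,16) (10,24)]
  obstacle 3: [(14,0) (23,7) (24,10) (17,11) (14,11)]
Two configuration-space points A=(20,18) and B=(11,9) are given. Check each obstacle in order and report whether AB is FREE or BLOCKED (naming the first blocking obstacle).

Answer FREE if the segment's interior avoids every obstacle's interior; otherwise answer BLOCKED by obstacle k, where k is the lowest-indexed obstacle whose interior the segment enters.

FREE

Obstacle 1 [(0,3) (3,0) (10,5) (8,11) (1,10)]:
  edge (0,3)–(3,0): clear
  edge (3,0)–(10,5): clear
  edge (10,5)–(8,11): clear
  edge (8,11)–(1,10): clear
  edge (1,10)–(0,3): clear
  midpoint (31/2,27/2) outside
  → clear
Obstacle 2 [(1,22) (11,16) (10,24)]:
  edge (1,22)–(11,16): clear
  edge (11,16)–(10,24): clear
  edge (10,24)–(1,22): clear
  midpoint (31/2,27/2) outside
  → clear
Obstacle 3 [(14,0) (23,7) (24,10) (17,11) (14,11)]:
  edge (14,0)–(23,7): clear
  edge (23,7)–(24,10): clear
  edge (24,10)–(17,11): clear
  edge (17,11)–(14,11): clear
  edge (14,11)–(14,0): clear
  midpoint (31/2,27/2) outside
  → clear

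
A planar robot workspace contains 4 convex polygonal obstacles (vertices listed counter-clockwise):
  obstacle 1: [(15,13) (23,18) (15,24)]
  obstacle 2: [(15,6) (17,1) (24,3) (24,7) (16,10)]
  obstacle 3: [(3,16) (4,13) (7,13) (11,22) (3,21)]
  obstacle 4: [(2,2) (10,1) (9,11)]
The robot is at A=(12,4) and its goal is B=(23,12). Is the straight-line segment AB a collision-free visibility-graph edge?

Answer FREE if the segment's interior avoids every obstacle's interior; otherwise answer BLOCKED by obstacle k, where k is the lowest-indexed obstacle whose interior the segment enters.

Obstacle 1 [(15,13) (23,18) (15,24)]:
  edge (15,13)–(23,18): clear
  edge (23,18)–(15,24): clear
  edge (15,24)–(15,13): clear
  midpoint (35/2,8) outside
  → clear
Obstacle 2 [(15,6) (17,1) (24,3) (24,7) (16,10)]:
  edge (15,6)–(17,1): clear
  edge (17,1)–(24,3): clear
  edge (24,3)–(24,7): clear
  edge (24,7)–(16,10): crosses AB
  edge (16,10)–(15,6): crosses AB
  → BLOCKED
Obstacle 3 [(3,16) (4,13) (7,13) (11,22) (3,21)]:
  edge (3,16)–(4,13): clear
  edge (4,13)–(7,13): clear
  edge (7,13)–(11,22): clear
  edge (11,22)–(3,21): clear
  edge (3,21)–(3,16): clear
  midpoint (35/2,8) outside
  → clear
Obstacle 4 [(2,2) (10,1) (9,11)]:
  edge (2,2)–(10,1): clear
  edge (10,1)–(9,11): clear
  edge (9,11)–(2,2): clear
  midpoint (35/2,8) outside
  → clear

BLOCKED by obstacle 2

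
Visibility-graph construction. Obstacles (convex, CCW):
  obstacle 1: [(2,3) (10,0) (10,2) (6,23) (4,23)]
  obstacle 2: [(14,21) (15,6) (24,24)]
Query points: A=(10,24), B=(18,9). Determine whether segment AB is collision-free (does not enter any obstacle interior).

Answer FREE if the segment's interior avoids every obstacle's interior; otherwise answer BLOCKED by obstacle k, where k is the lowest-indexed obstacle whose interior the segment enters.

BLOCKED by obstacle 2

Obstacle 1 [(2,3) (10,0) (10,2) (6,23) (4,23)]:
  edge (2,3)–(10,0): clear
  edge (10,0)–(10,2): clear
  edge (10,2)–(6,23): clear
  edge (6,23)–(4,23): clear
  edge (4,23)–(2,3): clear
  midpoint (14,33/2) outside
  → clear
Obstacle 2 [(14,21) (15,6) (24,24)]:
  edge (14,21)–(15,6): crosses AB
  edge (15,6)–(24,24): crosses AB
  edge (24,24)–(14,21): clear
  → BLOCKED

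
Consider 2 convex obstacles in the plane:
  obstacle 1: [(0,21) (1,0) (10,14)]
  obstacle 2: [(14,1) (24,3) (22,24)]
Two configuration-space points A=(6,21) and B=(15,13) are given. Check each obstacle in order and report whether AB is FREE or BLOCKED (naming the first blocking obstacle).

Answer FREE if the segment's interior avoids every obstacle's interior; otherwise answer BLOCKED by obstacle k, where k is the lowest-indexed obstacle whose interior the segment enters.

FREE

Obstacle 1 [(0,21) (1,0) (10,14)]:
  edge (0,21)–(1,0): clear
  edge (1,0)–(10,14): clear
  edge (10,14)–(0,21): clear
  midpoint (21/2,17) outside
  → clear
Obstacle 2 [(14,1) (24,3) (22,24)]:
  edge (14,1)–(24,3): clear
  edge (24,3)–(22,24): clear
  edge (22,24)–(14,1): clear
  midpoint (21/2,17) outside
  → clear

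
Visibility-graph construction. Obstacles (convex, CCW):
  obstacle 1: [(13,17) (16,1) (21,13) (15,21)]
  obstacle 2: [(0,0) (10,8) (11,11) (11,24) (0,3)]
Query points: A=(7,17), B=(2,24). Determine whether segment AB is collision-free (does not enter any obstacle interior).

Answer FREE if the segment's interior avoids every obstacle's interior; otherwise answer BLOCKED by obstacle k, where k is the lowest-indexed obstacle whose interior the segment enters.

FREE

Obstacle 1 [(13,17) (16,1) (21,13) (15,21)]:
  edge (13,17)–(16,1): clear
  edge (16,1)–(21,13): clear
  edge (21,13)–(15,21): clear
  edge (15,21)–(13,17): clear
  midpoint (9/2,41/2) outside
  → clear
Obstacle 2 [(0,0) (10,8) (11,11) (11,24) (0,3)]:
  edge (0,0)–(10,8): clear
  edge (10,8)–(11,11): clear
  edge (11,11)–(11,24): clear
  edge (11,24)–(0,3): clear
  edge (0,3)–(0,0): clear
  midpoint (9/2,41/2) outside
  → clear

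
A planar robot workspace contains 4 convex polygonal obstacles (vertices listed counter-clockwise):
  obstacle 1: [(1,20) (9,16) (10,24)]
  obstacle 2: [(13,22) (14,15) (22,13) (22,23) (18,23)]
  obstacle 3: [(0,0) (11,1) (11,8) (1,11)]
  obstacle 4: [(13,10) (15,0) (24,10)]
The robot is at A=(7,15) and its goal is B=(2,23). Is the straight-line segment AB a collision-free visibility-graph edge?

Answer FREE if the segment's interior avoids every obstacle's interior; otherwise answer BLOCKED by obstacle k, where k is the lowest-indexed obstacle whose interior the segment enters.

Obstacle 1 [(1,20) (9,16) (10,24)]:
  edge (1,20)–(9,16): crosses AB
  edge (9,16)–(10,24): clear
  edge (10,24)–(1,20): crosses AB
  → BLOCKED
Obstacle 2 [(13,22) (14,15) (22,13) (22,23) (18,23)]:
  edge (13,22)–(14,15): clear
  edge (14,15)–(22,13): clear
  edge (22,13)–(22,23): clear
  edge (22,23)–(18,23): clear
  edge (18,23)–(13,22): clear
  midpoint (9/2,19) outside
  → clear
Obstacle 3 [(0,0) (11,1) (11,8) (1,11)]:
  edge (0,0)–(11,1): clear
  edge (11,1)–(11,8): clear
  edge (11,8)–(1,11): clear
  edge (1,11)–(0,0): clear
  midpoint (9/2,19) outside
  → clear
Obstacle 4 [(13,10) (15,0) (24,10)]:
  edge (13,10)–(15,0): clear
  edge (15,0)–(24,10): clear
  edge (24,10)–(13,10): clear
  midpoint (9/2,19) outside
  → clear

BLOCKED by obstacle 1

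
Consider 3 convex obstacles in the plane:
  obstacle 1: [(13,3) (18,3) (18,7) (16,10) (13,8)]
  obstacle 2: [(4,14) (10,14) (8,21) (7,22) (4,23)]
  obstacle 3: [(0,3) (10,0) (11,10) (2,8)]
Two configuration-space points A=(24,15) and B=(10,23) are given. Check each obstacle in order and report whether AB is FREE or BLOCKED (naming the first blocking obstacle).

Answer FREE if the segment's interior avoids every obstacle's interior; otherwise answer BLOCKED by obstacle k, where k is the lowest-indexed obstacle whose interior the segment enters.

FREE

Obstacle 1 [(13,3) (18,3) (18,7) (16,10) (13,8)]:
  edge (13,3)–(18,3): clear
  edge (18,3)–(18,7): clear
  edge (18,7)–(16,10): clear
  edge (16,10)–(13,8): clear
  edge (13,8)–(13,3): clear
  midpoint (17,19) outside
  → clear
Obstacle 2 [(4,14) (10,14) (8,21) (7,22) (4,23)]:
  edge (4,14)–(10,14): clear
  edge (10,14)–(8,21): clear
  edge (8,21)–(7,22): clear
  edge (7,22)–(4,23): clear
  edge (4,23)–(4,14): clear
  midpoint (17,19) outside
  → clear
Obstacle 3 [(0,3) (10,0) (11,10) (2,8)]:
  edge (0,3)–(10,0): clear
  edge (10,0)–(11,10): clear
  edge (11,10)–(2,8): clear
  edge (2,8)–(0,3): clear
  midpoint (17,19) outside
  → clear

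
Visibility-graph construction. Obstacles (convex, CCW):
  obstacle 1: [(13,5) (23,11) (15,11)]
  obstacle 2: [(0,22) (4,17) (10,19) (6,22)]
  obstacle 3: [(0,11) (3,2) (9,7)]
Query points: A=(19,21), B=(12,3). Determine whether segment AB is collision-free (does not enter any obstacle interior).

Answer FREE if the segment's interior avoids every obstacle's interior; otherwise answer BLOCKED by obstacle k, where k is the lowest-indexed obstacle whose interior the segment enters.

Obstacle 1 [(13,5) (23,11) (15,11)]:
  edge (13,5)–(23,11): clear
  edge (23,11)–(15,11): crosses AB
  edge (15,11)–(13,5): crosses AB
  → BLOCKED
Obstacle 2 [(0,22) (4,17) (10,19) (6,22)]:
  edge (0,22)–(4,17): clear
  edge (4,17)–(10,19): clear
  edge (10,19)–(6,22): clear
  edge (6,22)–(0,22): clear
  midpoint (31/2,12) outside
  → clear
Obstacle 3 [(0,11) (3,2) (9,7)]:
  edge (0,11)–(3,2): clear
  edge (3,2)–(9,7): clear
  edge (9,7)–(0,11): clear
  midpoint (31/2,12) outside
  → clear

BLOCKED by obstacle 1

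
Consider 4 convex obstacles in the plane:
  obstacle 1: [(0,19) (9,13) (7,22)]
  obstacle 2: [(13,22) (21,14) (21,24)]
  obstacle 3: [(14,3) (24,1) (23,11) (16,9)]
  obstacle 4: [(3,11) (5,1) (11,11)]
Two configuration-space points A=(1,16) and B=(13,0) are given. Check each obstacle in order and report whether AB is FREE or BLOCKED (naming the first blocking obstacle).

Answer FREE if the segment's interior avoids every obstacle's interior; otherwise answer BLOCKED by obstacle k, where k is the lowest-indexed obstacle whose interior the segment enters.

Obstacle 1 [(0,19) (9,13) (7,22)]:
  edge (0,19)–(9,13): clear
  edge (9,13)–(7,22): clear
  edge (7,22)–(0,19): clear
  midpoint (7,8) outside
  → clear
Obstacle 2 [(13,22) (21,14) (21,24)]:
  edge (13,22)–(21,14): clear
  edge (21,14)–(21,24): clear
  edge (21,24)–(13,22): clear
  midpoint (7,8) outside
  → clear
Obstacle 3 [(14,3) (24,1) (23,11) (16,9)]:
  edge (14,3)–(24,1): clear
  edge (24,1)–(23,11): clear
  edge (23,11)–(16,9): clear
  edge (16,9)–(14,3): clear
  midpoint (7,8) outside
  → clear
Obstacle 4 [(3,11) (5,1) (11,11)]:
  edge (3,11)–(5,1): clear
  edge (5,1)–(11,11): crosses AB
  edge (11,11)–(3,11): crosses AB
  → BLOCKED

BLOCKED by obstacle 4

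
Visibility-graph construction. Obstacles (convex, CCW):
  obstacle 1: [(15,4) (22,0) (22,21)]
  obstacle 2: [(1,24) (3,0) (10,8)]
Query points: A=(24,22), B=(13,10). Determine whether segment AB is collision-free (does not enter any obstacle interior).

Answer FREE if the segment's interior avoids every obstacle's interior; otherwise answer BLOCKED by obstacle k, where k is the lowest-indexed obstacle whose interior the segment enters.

Obstacle 1 [(15,4) (22,0) (22,21)]:
  edge (15,4)–(22,0): clear
  edge (22,0)–(22,21): crosses AB
  edge (22,21)–(15,4): crosses AB
  → BLOCKED
Obstacle 2 [(1,24) (3,0) (10,8)]:
  edge (1,24)–(3,0): clear
  edge (3,0)–(10,8): clear
  edge (10,8)–(1,24): clear
  midpoint (37/2,16) outside
  → clear

BLOCKED by obstacle 1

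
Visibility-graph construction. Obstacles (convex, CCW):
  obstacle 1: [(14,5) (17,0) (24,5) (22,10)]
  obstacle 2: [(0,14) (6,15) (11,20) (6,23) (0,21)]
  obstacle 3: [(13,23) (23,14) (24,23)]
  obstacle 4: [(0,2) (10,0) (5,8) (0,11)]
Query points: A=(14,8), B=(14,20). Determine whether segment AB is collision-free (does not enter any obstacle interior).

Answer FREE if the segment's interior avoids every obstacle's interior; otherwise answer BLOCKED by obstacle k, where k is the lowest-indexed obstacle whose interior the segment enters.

Obstacle 1 [(14,5) (17,0) (24,5) (22,10)]:
  edge (14,5)–(17,0): clear
  edge (17,0)–(24,5): clear
  edge (24,5)–(22,10): clear
  edge (22,10)–(14,5): clear
  midpoint (14,14) outside
  → clear
Obstacle 2 [(0,14) (6,15) (11,20) (6,23) (0,21)]:
  edge (0,14)–(6,15): clear
  edge (6,15)–(11,20): clear
  edge (11,20)–(6,23): clear
  edge (6,23)–(0,21): clear
  edge (0,21)–(0,14): clear
  midpoint (14,14) outside
  → clear
Obstacle 3 [(13,23) (23,14) (24,23)]:
  edge (13,23)–(23,14): clear
  edge (23,14)–(24,23): clear
  edge (24,23)–(13,23): clear
  midpoint (14,14) outside
  → clear
Obstacle 4 [(0,2) (10,0) (5,8) (0,11)]:
  edge (0,2)–(10,0): clear
  edge (10,0)–(5,8): clear
  edge (5,8)–(0,11): clear
  edge (0,11)–(0,2): clear
  midpoint (14,14) outside
  → clear

FREE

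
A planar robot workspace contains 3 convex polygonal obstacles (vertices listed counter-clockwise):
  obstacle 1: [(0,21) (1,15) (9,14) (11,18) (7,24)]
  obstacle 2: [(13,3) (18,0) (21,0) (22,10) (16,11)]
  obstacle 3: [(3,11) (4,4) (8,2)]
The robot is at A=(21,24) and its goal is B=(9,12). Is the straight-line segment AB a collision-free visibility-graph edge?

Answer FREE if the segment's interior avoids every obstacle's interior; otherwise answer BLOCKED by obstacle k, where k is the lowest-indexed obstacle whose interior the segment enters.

FREE

Obstacle 1 [(0,21) (1,15) (9,14) (11,18) (7,24)]:
  edge (0,21)–(1,15): clear
  edge (1,15)–(9,14): clear
  edge (9,14)–(11,18): clear
  edge (11,18)–(7,24): clear
  edge (7,24)–(0,21): clear
  midpoint (15,18) outside
  → clear
Obstacle 2 [(13,3) (18,0) (21,0) (22,10) (16,11)]:
  edge (13,3)–(18,0): clear
  edge (18,0)–(21,0): clear
  edge (21,0)–(22,10): clear
  edge (22,10)–(16,11): clear
  edge (16,11)–(13,3): clear
  midpoint (15,18) outside
  → clear
Obstacle 3 [(3,11) (4,4) (8,2)]:
  edge (3,11)–(4,4): clear
  edge (4,4)–(8,2): clear
  edge (8,2)–(3,11): clear
  midpoint (15,18) outside
  → clear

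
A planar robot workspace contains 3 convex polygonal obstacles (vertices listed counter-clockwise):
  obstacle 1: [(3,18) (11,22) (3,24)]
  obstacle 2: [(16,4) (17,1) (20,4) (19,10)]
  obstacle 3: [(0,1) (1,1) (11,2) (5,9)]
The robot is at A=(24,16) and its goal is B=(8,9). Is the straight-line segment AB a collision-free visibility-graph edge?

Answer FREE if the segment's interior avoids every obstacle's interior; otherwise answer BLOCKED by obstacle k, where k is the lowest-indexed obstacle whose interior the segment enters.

FREE

Obstacle 1 [(3,18) (11,22) (3,24)]:
  edge (3,18)–(11,22): clear
  edge (11,22)–(3,24): clear
  edge (3,24)–(3,18): clear
  midpoint (16,25/2) outside
  → clear
Obstacle 2 [(16,4) (17,1) (20,4) (19,10)]:
  edge (16,4)–(17,1): clear
  edge (17,1)–(20,4): clear
  edge (20,4)–(19,10): clear
  edge (19,10)–(16,4): clear
  midpoint (16,25/2) outside
  → clear
Obstacle 3 [(0,1) (1,1) (11,2) (5,9)]:
  edge (0,1)–(1,1): clear
  edge (1,1)–(11,2): clear
  edge (11,2)–(5,9): clear
  edge (5,9)–(0,1): clear
  midpoint (16,25/2) outside
  → clear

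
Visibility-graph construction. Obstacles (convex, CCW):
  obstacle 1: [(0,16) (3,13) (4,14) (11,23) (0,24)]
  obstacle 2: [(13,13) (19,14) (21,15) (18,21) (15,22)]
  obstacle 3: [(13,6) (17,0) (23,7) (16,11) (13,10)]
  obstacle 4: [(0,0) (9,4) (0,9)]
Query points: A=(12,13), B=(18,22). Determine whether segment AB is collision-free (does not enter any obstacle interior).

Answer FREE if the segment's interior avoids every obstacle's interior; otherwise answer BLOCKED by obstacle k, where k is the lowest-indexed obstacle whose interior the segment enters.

Obstacle 1 [(0,16) (3,13) (4,14) (11,23) (0,24)]:
  edge (0,16)–(3,13): clear
  edge (3,13)–(4,14): clear
  edge (4,14)–(11,23): clear
  edge (11,23)–(0,24): clear
  edge (0,24)–(0,16): clear
  midpoint (15,35/2) outside
  → clear
Obstacle 2 [(13,13) (19,14) (21,15) (18,21) (15,22)]:
  edge (13,13)–(19,14): clear
  edge (19,14)–(21,15): clear
  edge (21,15)–(18,21): clear
  edge (18,21)–(15,22): crosses AB
  edge (15,22)–(13,13): crosses AB
  → BLOCKED
Obstacle 3 [(13,6) (17,0) (23,7) (16,11) (13,10)]:
  edge (13,6)–(17,0): clear
  edge (17,0)–(23,7): clear
  edge (23,7)–(16,11): clear
  edge (16,11)–(13,10): clear
  edge (13,10)–(13,6): clear
  midpoint (15,35/2) outside
  → clear
Obstacle 4 [(0,0) (9,4) (0,9)]:
  edge (0,0)–(9,4): clear
  edge (9,4)–(0,9): clear
  edge (0,9)–(0,0): clear
  midpoint (15,35/2) outside
  → clear

BLOCKED by obstacle 2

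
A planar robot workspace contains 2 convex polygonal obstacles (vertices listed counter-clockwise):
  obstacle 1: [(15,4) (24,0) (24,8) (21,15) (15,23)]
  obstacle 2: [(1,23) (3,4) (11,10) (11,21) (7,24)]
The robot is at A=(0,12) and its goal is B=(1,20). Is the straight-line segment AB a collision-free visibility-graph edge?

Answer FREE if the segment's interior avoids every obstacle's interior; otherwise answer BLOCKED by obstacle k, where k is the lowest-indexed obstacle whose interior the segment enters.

FREE

Obstacle 1 [(15,4) (24,0) (24,8) (21,15) (15,23)]:
  edge (15,4)–(24,0): clear
  edge (24,0)–(24,8): clear
  edge (24,8)–(21,15): clear
  edge (21,15)–(15,23): clear
  edge (15,23)–(15,4): clear
  midpoint (1/2,16) outside
  → clear
Obstacle 2 [(1,23) (3,4) (11,10) (11,21) (7,24)]:
  edge (1,23)–(3,4): clear
  edge (3,4)–(11,10): clear
  edge (11,10)–(11,21): clear
  edge (11,21)–(7,24): clear
  edge (7,24)–(1,23): clear
  midpoint (1/2,16) outside
  → clear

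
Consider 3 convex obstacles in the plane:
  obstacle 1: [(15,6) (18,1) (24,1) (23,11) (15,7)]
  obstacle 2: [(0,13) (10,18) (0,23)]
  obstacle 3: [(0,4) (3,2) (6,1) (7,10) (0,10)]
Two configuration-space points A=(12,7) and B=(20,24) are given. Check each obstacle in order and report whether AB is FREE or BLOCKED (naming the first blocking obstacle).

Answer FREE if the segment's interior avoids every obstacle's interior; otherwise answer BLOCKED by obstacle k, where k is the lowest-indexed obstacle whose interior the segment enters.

FREE

Obstacle 1 [(15,6) (18,1) (24,1) (23,11) (15,7)]:
  edge (15,6)–(18,1): clear
  edge (18,1)–(24,1): clear
  edge (24,1)–(23,11): clear
  edge (23,11)–(15,7): clear
  edge (15,7)–(15,6): clear
  midpoint (16,31/2) outside
  → clear
Obstacle 2 [(0,13) (10,18) (0,23)]:
  edge (0,13)–(10,18): clear
  edge (10,18)–(0,23): clear
  edge (0,23)–(0,13): clear
  midpoint (16,31/2) outside
  → clear
Obstacle 3 [(0,4) (3,2) (6,1) (7,10) (0,10)]:
  edge (0,4)–(3,2): clear
  edge (3,2)–(6,1): clear
  edge (6,1)–(7,10): clear
  edge (7,10)–(0,10): clear
  edge (0,10)–(0,4): clear
  midpoint (16,31/2) outside
  → clear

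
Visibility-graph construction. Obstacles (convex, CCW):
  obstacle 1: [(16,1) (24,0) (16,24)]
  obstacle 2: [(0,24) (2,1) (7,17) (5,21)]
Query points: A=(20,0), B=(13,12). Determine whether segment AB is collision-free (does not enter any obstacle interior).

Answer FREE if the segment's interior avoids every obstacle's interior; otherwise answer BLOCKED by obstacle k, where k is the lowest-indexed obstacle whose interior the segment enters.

BLOCKED by obstacle 1

Obstacle 1 [(16,1) (24,0) (16,24)]:
  edge (16,1)–(24,0): crosses AB
  edge (24,0)–(16,24): clear
  edge (16,24)–(16,1): crosses AB
  → BLOCKED
Obstacle 2 [(0,24) (2,1) (7,17) (5,21)]:
  edge (0,24)–(2,1): clear
  edge (2,1)–(7,17): clear
  edge (7,17)–(5,21): clear
  edge (5,21)–(0,24): clear
  midpoint (33/2,6) outside
  → clear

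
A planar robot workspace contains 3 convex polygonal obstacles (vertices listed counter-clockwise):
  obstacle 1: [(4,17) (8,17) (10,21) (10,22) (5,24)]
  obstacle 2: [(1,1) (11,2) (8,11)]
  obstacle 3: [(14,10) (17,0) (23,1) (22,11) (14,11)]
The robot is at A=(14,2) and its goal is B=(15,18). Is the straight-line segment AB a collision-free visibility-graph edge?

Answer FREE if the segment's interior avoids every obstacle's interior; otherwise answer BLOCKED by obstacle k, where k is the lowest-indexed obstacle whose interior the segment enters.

Obstacle 1 [(4,17) (8,17) (10,21) (10,22) (5,24)]:
  edge (4,17)–(8,17): clear
  edge (8,17)–(10,21): clear
  edge (10,21)–(10,22): clear
  edge (10,22)–(5,24): clear
  edge (5,24)–(4,17): clear
  midpoint (29/2,10) outside
  → clear
Obstacle 2 [(1,1) (11,2) (8,11)]:
  edge (1,1)–(11,2): clear
  edge (11,2)–(8,11): clear
  edge (8,11)–(1,1): clear
  midpoint (29/2,10) outside
  → clear
Obstacle 3 [(14,10) (17,0) (23,1) (22,11) (14,11)]:
  edge (14,10)–(17,0): crosses AB
  edge (17,0)–(23,1): clear
  edge (23,1)–(22,11): clear
  edge (22,11)–(14,11): crosses AB
  edge (14,11)–(14,10): clear
  → BLOCKED

BLOCKED by obstacle 3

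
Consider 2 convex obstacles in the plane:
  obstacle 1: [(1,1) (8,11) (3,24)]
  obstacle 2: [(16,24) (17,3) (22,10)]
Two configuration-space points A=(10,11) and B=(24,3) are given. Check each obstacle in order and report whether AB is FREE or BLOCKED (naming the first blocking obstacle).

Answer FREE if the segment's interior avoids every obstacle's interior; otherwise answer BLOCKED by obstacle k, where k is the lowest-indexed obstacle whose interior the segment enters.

BLOCKED by obstacle 2

Obstacle 1 [(1,1) (8,11) (3,24)]:
  edge (1,1)–(8,11): clear
  edge (8,11)–(3,24): clear
  edge (3,24)–(1,1): clear
  midpoint (17,7) outside
  → clear
Obstacle 2 [(16,24) (17,3) (22,10)]:
  edge (16,24)–(17,3): crosses AB
  edge (17,3)–(22,10): crosses AB
  edge (22,10)–(16,24): clear
  → BLOCKED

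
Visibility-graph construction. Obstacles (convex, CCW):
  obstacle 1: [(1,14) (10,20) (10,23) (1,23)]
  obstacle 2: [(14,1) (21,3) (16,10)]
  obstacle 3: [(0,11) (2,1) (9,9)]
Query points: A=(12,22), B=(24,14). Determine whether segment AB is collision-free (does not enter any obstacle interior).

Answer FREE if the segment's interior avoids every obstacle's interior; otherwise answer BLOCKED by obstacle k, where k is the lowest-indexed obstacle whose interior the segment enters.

FREE

Obstacle 1 [(1,14) (10,20) (10,23) (1,23)]:
  edge (1,14)–(10,20): clear
  edge (10,20)–(10,23): clear
  edge (10,23)–(1,23): clear
  edge (1,23)–(1,14): clear
  midpoint (18,18) outside
  → clear
Obstacle 2 [(14,1) (21,3) (16,10)]:
  edge (14,1)–(21,3): clear
  edge (21,3)–(16,10): clear
  edge (16,10)–(14,1): clear
  midpoint (18,18) outside
  → clear
Obstacle 3 [(0,11) (2,1) (9,9)]:
  edge (0,11)–(2,1): clear
  edge (2,1)–(9,9): clear
  edge (9,9)–(0,11): clear
  midpoint (18,18) outside
  → clear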